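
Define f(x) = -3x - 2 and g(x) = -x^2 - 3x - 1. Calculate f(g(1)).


g(1) = -5
f(-5) = 13

13


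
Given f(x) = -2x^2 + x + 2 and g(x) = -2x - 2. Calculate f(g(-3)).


g(-3) = 4
f(4) = (-2)*(4)^2 + 1*(4) + 2 = -26

-26


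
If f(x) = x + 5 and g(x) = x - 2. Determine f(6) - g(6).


f(6) = 11
g(6) = 4
Difference = 7

7


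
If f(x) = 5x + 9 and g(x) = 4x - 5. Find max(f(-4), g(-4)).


-11


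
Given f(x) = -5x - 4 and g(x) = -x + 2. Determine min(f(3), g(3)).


f(3) = -19
g(3) = -1
min = -19

-19


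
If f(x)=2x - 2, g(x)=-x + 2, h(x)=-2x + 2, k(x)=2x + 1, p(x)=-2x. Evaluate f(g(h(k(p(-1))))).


p(-1) = 2
k(2) = 5
h(5) = -8
g(-8) = 10
f(10) = 18

18


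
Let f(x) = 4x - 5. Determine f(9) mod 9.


f(9) = 31
31 mod 9 = 4

4


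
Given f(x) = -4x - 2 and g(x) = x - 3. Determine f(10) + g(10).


f(10) = -42
g(10) = 7
Sum = -35

-35


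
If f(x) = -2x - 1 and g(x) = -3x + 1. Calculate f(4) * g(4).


f(4) = -9
g(4) = -11
Product = 99

99


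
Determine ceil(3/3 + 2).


3/3 = 1
1 + 2 = 3
ceil(3) = 3

3


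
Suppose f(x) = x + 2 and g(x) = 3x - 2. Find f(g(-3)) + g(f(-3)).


-14


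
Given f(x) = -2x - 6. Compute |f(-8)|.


f(-8) = 10
|10| = 10

10


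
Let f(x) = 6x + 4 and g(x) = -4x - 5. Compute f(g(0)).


g(0) = -5
f(-5) = -26

-26


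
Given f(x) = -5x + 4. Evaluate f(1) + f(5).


-22


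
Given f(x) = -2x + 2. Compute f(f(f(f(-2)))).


f(-2) = 6
f(6) = -10
f(-10) = 22
f(22) = -42

-42


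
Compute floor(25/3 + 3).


25/3 = 8.3333
8.3333 + 3 = 11.3333
floor(11.3333) = 11

11


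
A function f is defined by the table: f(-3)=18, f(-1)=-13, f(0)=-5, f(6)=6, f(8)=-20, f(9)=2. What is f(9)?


Reading from the table at x = 9

2


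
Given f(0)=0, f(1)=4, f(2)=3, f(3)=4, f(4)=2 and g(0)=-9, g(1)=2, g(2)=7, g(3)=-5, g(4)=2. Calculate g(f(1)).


f(1) = 4
g(4) = 2

2


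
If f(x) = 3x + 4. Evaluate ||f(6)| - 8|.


14


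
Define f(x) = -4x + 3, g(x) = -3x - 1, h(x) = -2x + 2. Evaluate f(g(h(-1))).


55


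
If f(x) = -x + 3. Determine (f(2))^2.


f(2) = 1
(1)^2 = 1

1


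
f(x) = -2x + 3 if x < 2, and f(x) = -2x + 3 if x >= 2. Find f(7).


7 satisfies x >= 2
f(7) = -11

-11


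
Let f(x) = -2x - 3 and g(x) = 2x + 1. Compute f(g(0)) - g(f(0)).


f(g(0)) = -5
g(f(0)) = -5
Difference = 0

0


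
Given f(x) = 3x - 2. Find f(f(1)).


f(1) = 1
f(1) = 1

1


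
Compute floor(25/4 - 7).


25/4 = 6.25
6.25 - 7 = -0.75
floor(-0.75) = -1

-1


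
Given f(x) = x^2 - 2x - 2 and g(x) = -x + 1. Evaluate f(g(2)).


g(2) = -1
f(-1) = 1*(-1)^2 - 2*(-1) - 2 = 1

1


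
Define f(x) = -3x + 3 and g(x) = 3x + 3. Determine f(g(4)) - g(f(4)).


f(g(4)) = -42
g(f(4)) = -24
Difference = -18

-18


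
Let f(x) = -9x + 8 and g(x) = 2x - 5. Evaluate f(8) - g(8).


f(8) = -64
g(8) = 11
Difference = -75

-75


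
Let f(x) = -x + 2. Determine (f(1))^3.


f(1) = 1
(1)^3 = 1

1


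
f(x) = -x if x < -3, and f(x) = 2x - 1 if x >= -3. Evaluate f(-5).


-5 satisfies x < -3
f(-5) = 5

5


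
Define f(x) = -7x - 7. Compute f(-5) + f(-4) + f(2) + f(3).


f(-5) = 28
f(-4) = 21
f(2) = -21
f(3) = -28
Sum = 0

0


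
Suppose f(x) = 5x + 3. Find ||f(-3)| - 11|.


f(-3) = -12
|-12| = 12
|12 - 11| = 1

1


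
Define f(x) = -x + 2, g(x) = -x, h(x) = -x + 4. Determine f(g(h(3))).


h(3) = 1
g(1) = -1
f(-1) = 3

3


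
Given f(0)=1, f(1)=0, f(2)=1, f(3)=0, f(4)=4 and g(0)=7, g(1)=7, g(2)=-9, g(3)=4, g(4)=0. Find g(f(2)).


f(2) = 1
g(1) = 7

7


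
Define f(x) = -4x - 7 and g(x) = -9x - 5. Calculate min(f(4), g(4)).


f(4) = -23
g(4) = -41
min = -41

-41


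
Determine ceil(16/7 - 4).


16/7 = 2.2857
2.2857 - 4 = -1.7143
ceil(-1.7143) = -1

-1


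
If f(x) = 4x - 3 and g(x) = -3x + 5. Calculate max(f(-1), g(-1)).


f(-1) = -7
g(-1) = 8
max = 8

8


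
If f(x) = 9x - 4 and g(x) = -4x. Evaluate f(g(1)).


-40


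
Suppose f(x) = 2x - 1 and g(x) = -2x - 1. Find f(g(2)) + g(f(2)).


f(g(2)) = -11
g(f(2)) = -7
Sum = -18

-18


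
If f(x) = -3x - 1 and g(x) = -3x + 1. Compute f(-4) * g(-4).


f(-4) = 11
g(-4) = 13
Product = 143

143


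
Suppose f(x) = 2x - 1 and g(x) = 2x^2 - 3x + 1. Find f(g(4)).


g(4) = 21
f(21) = 41

41


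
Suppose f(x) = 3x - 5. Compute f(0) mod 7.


f(0) = -5
-5 mod 7 = 2

2


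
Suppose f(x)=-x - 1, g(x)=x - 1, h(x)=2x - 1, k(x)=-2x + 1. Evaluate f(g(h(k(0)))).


-1


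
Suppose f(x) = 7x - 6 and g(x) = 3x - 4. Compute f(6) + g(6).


f(6) = 36
g(6) = 14
Sum = 50

50


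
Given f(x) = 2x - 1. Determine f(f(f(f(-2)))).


f(-2) = -5
f(-5) = -11
f(-11) = -23
f(-23) = -47

-47


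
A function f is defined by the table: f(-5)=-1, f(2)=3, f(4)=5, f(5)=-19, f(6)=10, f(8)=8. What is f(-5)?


Reading from the table at x = -5

-1


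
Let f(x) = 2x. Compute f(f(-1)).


-4


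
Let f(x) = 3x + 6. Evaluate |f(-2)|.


f(-2) = 0
|0| = 0

0


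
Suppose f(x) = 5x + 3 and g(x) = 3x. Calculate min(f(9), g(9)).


f(9) = 48
g(9) = 27
min = 27

27


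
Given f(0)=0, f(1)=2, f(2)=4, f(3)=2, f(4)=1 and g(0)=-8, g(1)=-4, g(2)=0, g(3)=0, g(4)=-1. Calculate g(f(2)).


f(2) = 4
g(4) = -1

-1


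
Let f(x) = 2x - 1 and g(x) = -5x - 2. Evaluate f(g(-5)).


g(-5) = 23
f(23) = 45

45


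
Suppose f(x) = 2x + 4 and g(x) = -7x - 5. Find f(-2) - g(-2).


f(-2) = 0
g(-2) = 9
Difference = -9

-9


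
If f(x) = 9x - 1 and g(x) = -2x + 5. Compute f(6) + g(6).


f(6) = 53
g(6) = -7
Sum = 46

46


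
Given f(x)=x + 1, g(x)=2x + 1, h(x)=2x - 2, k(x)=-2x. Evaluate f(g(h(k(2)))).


-18


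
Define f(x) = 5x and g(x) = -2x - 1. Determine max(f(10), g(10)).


50


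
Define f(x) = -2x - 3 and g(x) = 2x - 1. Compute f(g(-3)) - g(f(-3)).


f(g(-3)) = 11
g(f(-3)) = 5
Difference = 6

6


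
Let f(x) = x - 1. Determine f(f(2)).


0


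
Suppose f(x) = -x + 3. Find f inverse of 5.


Solve -x + 3 = 5
x = (5 - 3) / (-1) = -2

-2


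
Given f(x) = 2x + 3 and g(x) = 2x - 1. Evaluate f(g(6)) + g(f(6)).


54


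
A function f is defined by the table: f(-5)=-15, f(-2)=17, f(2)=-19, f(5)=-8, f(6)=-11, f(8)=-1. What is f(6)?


Reading from the table at x = 6

-11


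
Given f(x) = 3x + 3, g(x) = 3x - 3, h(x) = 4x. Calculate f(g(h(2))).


h(2) = 8
g(8) = 21
f(21) = 66

66


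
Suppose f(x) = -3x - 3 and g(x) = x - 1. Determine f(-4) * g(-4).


f(-4) = 9
g(-4) = -5
Product = -45

-45


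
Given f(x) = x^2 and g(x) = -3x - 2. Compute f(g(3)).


g(3) = -11
f(-11) = 1*(-11)^2 = 121

121


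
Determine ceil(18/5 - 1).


18/5 = 3.6
3.6 - 1 = 2.6
ceil(2.6) = 3

3


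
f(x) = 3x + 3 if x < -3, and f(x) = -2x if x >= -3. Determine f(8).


8 satisfies x >= -3
f(8) = -16

-16


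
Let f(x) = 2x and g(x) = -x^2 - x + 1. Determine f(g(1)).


g(1) = -1
f(-1) = -2

-2


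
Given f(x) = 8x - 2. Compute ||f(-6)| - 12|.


38


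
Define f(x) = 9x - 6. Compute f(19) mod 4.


f(19) = 165
165 mod 4 = 1

1


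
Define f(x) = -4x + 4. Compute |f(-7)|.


f(-7) = 32
|32| = 32

32


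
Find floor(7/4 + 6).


7/4 = 1.75
1.75 + 6 = 7.75
floor(7.75) = 7

7


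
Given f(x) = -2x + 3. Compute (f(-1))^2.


f(-1) = 5
(5)^2 = 25

25


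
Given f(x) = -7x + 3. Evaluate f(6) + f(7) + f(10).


f(6) = -39
f(7) = -46
f(10) = -67
Sum = -152

-152


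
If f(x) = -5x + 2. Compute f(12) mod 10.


2


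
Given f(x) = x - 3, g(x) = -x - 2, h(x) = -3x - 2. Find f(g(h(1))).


0


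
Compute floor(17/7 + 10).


17/7 = 2.4286
2.4286 + 10 = 12.4286
floor(12.4286) = 12

12


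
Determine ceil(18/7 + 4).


7


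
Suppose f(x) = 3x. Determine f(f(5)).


f(5) = 15
f(15) = 45

45


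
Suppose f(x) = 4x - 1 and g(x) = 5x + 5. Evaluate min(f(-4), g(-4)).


f(-4) = -17
g(-4) = -15
min = -17

-17


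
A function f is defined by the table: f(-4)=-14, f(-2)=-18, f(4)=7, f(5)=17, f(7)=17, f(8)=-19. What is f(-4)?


Reading from the table at x = -4

-14


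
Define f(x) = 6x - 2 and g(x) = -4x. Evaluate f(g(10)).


g(10) = -40
f(-40) = -242

-242


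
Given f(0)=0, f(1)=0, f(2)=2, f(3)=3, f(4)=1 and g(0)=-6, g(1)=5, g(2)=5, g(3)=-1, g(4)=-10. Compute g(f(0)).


f(0) = 0
g(0) = -6

-6


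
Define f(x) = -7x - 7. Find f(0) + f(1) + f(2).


f(0) = -7
f(1) = -14
f(2) = -21
Sum = -42

-42


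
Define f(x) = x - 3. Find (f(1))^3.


-8


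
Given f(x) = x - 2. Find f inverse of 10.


Solve x - 2 = 10
x = (10 + 2) / 1 = 12

12


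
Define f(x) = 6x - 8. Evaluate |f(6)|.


f(6) = 28
|28| = 28

28


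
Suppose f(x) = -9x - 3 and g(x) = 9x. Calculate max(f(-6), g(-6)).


f(-6) = 51
g(-6) = -54
max = 51

51


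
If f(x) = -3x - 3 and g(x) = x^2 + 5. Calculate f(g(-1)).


g(-1) = 6
f(6) = -21

-21


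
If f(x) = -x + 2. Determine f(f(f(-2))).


f(-2) = 4
f(4) = -2
f(-2) = 4

4


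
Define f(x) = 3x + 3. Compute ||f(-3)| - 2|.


f(-3) = -6
|-6| = 6
|6 - 2| = 4

4


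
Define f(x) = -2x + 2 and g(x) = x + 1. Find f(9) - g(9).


f(9) = -16
g(9) = 10
Difference = -26

-26


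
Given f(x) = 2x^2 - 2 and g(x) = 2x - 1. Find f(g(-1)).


g(-1) = -3
f(-3) = 2*(-3)^2 - 2 = 16

16


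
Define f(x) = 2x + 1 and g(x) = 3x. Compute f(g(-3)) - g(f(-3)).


f(g(-3)) = -17
g(f(-3)) = -15
Difference = -2

-2


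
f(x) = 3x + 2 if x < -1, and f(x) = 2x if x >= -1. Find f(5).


5 satisfies x >= -1
f(5) = 10

10


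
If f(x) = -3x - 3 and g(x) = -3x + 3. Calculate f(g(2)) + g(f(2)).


f(g(2)) = 6
g(f(2)) = 30
Sum = 36

36


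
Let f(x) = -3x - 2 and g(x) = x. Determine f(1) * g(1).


f(1) = -5
g(1) = 1
Product = -5

-5


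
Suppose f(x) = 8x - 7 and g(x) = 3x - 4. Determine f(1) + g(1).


f(1) = 1
g(1) = -1
Sum = 0

0


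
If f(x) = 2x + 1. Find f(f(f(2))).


f(2) = 5
f(5) = 11
f(11) = 23

23


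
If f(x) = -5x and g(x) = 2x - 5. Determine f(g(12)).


g(12) = 19
f(19) = -95

-95


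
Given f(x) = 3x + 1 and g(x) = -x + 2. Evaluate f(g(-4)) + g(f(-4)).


f(g(-4)) = 19
g(f(-4)) = 13
Sum = 32

32


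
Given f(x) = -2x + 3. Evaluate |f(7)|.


f(7) = -11
|-11| = 11

11


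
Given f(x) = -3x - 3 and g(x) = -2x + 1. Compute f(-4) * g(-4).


f(-4) = 9
g(-4) = 9
Product = 81

81


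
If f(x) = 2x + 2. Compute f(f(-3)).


-6


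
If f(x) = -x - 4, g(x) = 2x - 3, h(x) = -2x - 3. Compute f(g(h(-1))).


h(-1) = -1
g(-1) = -5
f(-5) = 1

1


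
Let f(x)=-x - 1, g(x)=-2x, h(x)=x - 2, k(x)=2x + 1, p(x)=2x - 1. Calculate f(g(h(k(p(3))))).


17


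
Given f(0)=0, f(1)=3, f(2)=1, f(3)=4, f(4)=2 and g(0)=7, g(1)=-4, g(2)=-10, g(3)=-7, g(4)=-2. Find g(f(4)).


-10


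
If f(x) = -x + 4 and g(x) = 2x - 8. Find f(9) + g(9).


f(9) = -5
g(9) = 10
Sum = 5

5


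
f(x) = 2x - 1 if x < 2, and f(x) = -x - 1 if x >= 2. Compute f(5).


5 satisfies x >= 2
f(5) = -6

-6


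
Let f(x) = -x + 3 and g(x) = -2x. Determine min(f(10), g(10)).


f(10) = -7
g(10) = -20
min = -20

-20


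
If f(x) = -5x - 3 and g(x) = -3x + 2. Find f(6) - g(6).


f(6) = -33
g(6) = -16
Difference = -17

-17


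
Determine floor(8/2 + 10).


8/2 = 4
4 + 10 = 14
floor(14) = 14

14


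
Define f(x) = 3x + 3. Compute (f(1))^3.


216


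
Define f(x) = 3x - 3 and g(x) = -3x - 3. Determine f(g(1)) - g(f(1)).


f(g(1)) = -21
g(f(1)) = -3
Difference = -18

-18


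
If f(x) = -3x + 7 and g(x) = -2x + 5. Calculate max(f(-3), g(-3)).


f(-3) = 16
g(-3) = 11
max = 16

16


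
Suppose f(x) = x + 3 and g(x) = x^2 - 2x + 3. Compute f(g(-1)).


g(-1) = 6
f(6) = 9

9


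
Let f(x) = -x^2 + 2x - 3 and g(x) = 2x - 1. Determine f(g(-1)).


g(-1) = -3
f(-3) = (-1)*(-3)^2 + 2*(-3) - 3 = -18

-18


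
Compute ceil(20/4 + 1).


6


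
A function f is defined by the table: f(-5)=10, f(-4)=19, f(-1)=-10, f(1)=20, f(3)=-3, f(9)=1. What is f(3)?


Reading from the table at x = 3

-3


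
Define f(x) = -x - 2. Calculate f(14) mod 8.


f(14) = -16
-16 mod 8 = 0

0


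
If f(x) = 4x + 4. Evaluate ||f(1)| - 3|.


f(1) = 8
|8| = 8
|8 - 3| = 5

5


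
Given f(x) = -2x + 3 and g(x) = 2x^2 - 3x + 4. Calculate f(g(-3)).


g(-3) = 31
f(31) = -59

-59


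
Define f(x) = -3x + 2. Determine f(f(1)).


f(1) = -1
f(-1) = 5

5


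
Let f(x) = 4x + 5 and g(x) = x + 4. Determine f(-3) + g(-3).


f(-3) = -7
g(-3) = 1
Sum = -6

-6


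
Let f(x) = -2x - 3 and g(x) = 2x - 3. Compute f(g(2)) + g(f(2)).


f(g(2)) = -5
g(f(2)) = -17
Sum = -22

-22


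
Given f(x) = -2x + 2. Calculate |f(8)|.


f(8) = -14
|-14| = 14

14


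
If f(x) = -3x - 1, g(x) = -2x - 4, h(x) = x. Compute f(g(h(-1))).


h(-1) = -1
g(-1) = -2
f(-2) = 5

5


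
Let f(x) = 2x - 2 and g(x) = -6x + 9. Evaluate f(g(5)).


g(5) = -21
f(-21) = -44

-44


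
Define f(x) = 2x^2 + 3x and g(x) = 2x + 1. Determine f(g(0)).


g(0) = 1
f(1) = 2*(1)^2 + 3*(1) = 5

5


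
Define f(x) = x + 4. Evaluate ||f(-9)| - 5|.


f(-9) = -5
|-5| = 5
|5 - 5| = 0

0


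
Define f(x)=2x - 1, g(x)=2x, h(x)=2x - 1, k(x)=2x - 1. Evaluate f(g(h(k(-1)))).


k(-1) = -3
h(-3) = -7
g(-7) = -14
f(-14) = -29

-29


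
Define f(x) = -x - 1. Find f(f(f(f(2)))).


f(2) = -3
f(-3) = 2
f(2) = -3
f(-3) = 2

2


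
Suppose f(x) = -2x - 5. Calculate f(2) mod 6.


f(2) = -9
-9 mod 6 = 3

3


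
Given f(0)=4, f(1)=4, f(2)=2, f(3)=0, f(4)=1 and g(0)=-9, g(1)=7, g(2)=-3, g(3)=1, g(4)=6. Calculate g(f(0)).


f(0) = 4
g(4) = 6

6


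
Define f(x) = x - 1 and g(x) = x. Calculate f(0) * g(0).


f(0) = -1
g(0) = 0
Product = 0

0


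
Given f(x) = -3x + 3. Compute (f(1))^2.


f(1) = 0
(0)^2 = 0

0


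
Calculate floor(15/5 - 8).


15/5 = 3
3 - 8 = -5
floor(-5) = -5

-5


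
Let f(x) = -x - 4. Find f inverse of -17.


Solve -x - 4 = -17
x = (-17 + 4) / (-1) = 13

13


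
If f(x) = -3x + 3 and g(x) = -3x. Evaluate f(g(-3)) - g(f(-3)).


f(g(-3)) = -24
g(f(-3)) = -36
Difference = 12

12


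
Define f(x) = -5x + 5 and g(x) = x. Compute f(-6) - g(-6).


f(-6) = 35
g(-6) = -6
Difference = 41

41


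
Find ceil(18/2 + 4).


18/2 = 9
9 + 4 = 13
ceil(13) = 13

13


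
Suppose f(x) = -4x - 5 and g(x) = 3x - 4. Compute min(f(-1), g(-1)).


f(-1) = -1
g(-1) = -7
min = -7

-7


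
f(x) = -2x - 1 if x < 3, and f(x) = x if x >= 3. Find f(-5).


-5 satisfies x < 3
f(-5) = 9

9


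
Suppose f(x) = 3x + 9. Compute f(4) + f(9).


57


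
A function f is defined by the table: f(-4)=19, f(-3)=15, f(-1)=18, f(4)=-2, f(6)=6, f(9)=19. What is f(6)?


Reading from the table at x = 6

6


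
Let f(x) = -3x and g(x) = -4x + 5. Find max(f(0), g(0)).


f(0) = 0
g(0) = 5
max = 5

5


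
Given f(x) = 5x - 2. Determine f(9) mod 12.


7


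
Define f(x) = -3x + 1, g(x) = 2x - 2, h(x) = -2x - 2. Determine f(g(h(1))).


h(1) = -4
g(-4) = -10
f(-10) = 31

31


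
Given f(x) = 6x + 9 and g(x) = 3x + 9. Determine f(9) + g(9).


f(9) = 63
g(9) = 36
Sum = 99

99


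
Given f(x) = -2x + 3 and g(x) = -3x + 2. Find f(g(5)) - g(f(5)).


6


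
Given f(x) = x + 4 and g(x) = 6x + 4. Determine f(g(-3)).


g(-3) = -14
f(-14) = -10

-10


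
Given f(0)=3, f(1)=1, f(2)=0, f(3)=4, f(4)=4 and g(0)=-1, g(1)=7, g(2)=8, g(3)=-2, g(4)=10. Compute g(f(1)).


f(1) = 1
g(1) = 7

7


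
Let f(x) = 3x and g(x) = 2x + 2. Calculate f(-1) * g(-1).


f(-1) = -3
g(-1) = 0
Product = 0

0


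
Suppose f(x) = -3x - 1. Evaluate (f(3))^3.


f(3) = -10
(-10)^3 = -1000

-1000


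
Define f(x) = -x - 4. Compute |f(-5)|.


f(-5) = 1
|1| = 1

1


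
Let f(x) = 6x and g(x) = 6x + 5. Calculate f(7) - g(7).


f(7) = 42
g(7) = 47
Difference = -5

-5


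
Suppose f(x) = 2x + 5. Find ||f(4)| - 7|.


f(4) = 13
|13| = 13
|13 - 7| = 6

6


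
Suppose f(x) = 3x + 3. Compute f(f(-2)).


f(-2) = -3
f(-3) = -6

-6


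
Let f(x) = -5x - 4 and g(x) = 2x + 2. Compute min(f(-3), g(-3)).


f(-3) = 11
g(-3) = -4
min = -4

-4


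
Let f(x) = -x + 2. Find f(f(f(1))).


f(1) = 1
f(1) = 1
f(1) = 1

1


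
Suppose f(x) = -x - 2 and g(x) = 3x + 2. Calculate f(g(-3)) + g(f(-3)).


f(g(-3)) = 5
g(f(-3)) = 5
Sum = 10

10


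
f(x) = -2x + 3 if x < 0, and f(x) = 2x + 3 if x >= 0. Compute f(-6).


-6 satisfies x < 0
f(-6) = 15

15


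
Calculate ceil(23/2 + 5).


23/2 = 11.5
11.5 + 5 = 16.5
ceil(16.5) = 17

17


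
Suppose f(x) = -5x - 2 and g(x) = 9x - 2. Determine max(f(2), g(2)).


f(2) = -12
g(2) = 16
max = 16

16


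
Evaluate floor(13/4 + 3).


13/4 = 3.25
3.25 + 3 = 6.25
floor(6.25) = 6

6


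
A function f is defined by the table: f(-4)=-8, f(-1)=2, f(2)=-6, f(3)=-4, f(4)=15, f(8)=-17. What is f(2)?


-6


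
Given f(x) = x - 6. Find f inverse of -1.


Solve x - 6 = -1
x = (-1 + 6) / 1 = 5

5


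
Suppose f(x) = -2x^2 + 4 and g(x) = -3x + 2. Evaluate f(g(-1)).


g(-1) = 5
f(5) = (-2)*(5)^2 + 4 = -46

-46


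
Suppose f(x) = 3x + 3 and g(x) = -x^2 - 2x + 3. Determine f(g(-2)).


g(-2) = 3
f(3) = 12

12


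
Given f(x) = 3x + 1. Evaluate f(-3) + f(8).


f(-3) = -8
f(8) = 25
Sum = 17

17


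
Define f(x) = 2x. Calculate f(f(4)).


16


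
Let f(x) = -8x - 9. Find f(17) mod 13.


f(17) = -145
-145 mod 13 = 11

11


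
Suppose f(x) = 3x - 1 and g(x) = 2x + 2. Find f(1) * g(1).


8


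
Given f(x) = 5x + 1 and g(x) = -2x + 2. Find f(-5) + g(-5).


f(-5) = -24
g(-5) = 12
Sum = -12

-12


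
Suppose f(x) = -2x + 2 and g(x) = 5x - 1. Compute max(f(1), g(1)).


f(1) = 0
g(1) = 4
max = 4

4


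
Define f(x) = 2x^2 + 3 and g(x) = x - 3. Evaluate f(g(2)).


g(2) = -1
f(-1) = 2*(-1)^2 + 3 = 5

5


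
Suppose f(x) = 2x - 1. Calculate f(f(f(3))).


f(3) = 5
f(5) = 9
f(9) = 17

17


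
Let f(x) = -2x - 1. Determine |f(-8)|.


f(-8) = 15
|15| = 15

15


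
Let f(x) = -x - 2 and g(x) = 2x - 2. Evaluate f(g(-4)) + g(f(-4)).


f(g(-4)) = 8
g(f(-4)) = 2
Sum = 10

10


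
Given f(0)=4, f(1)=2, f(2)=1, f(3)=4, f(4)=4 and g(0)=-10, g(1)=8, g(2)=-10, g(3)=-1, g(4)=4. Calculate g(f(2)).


f(2) = 1
g(1) = 8

8


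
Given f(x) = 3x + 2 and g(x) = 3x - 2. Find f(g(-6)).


g(-6) = -20
f(-20) = -58

-58


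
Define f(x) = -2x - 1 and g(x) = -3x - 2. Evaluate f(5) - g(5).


f(5) = -11
g(5) = -17
Difference = 6

6


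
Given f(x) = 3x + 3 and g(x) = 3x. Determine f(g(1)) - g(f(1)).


f(g(1)) = 12
g(f(1)) = 18
Difference = -6

-6


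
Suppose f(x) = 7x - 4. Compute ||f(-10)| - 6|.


f(-10) = -74
|-74| = 74
|74 - 6| = 68

68


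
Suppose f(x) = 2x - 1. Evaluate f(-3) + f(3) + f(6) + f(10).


f(-3) = -7
f(3) = 5
f(6) = 11
f(10) = 19
Sum = 28

28


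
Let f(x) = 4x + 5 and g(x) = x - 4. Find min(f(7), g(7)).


f(7) = 33
g(7) = 3
min = 3

3


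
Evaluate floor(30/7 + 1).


30/7 = 4.2857
4.2857 + 1 = 5.2857
floor(5.2857) = 5

5


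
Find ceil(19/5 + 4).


19/5 = 3.8
3.8 + 4 = 7.8
ceil(7.8) = 8

8


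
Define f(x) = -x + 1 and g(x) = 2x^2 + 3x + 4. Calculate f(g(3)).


g(3) = 31
f(31) = -30

-30


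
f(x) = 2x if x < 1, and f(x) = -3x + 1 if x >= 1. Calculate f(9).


9 satisfies x >= 1
f(9) = -26

-26


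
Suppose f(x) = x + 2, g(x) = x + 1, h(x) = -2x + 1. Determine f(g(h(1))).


2


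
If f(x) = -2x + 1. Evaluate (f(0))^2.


f(0) = 1
(1)^2 = 1

1


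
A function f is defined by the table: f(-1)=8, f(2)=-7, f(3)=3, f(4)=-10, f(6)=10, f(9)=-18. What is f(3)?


Reading from the table at x = 3

3


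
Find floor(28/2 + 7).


28/2 = 14
14 + 7 = 21
floor(21) = 21

21


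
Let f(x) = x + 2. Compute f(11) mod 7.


6


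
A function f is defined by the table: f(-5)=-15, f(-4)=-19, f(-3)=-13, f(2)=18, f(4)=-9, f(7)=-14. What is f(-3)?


-13


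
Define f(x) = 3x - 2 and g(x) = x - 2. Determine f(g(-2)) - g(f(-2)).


-4


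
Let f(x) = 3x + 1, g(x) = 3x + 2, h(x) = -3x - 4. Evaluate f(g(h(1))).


h(1) = -7
g(-7) = -19
f(-19) = -56

-56


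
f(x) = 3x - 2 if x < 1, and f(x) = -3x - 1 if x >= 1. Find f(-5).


-5 satisfies x < 1
f(-5) = -17

-17


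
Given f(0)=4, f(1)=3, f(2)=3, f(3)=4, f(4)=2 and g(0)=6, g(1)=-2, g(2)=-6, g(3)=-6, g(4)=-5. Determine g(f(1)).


f(1) = 3
g(3) = -6

-6


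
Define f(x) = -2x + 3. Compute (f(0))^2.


f(0) = 3
(3)^2 = 9

9


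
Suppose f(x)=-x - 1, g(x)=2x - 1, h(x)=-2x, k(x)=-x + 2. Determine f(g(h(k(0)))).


k(0) = 2
h(2) = -4
g(-4) = -9
f(-9) = 8

8


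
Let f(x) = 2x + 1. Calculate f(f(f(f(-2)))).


f(-2) = -3
f(-3) = -5
f(-5) = -9
f(-9) = -17

-17


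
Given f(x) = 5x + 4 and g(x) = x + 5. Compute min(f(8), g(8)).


13


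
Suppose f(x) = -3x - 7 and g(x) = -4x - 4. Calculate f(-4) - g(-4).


-7


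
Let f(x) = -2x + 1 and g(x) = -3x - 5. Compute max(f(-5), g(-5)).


f(-5) = 11
g(-5) = 10
max = 11

11


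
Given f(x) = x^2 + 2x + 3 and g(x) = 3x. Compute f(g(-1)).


g(-1) = -3
f(-3) = 1*(-3)^2 + 2*(-3) + 3 = 6

6


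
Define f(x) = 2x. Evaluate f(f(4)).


f(4) = 8
f(8) = 16

16


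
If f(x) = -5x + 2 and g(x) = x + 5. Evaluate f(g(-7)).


g(-7) = -2
f(-2) = 12

12


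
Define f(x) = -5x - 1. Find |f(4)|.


f(4) = -21
|-21| = 21

21


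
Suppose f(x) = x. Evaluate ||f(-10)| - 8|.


f(-10) = -10
|-10| = 10
|10 - 8| = 2

2


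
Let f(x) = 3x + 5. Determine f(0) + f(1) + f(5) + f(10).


f(0) = 5
f(1) = 8
f(5) = 20
f(10) = 35
Sum = 68

68


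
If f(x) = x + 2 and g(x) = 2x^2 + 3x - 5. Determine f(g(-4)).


g(-4) = 15
f(15) = 17

17


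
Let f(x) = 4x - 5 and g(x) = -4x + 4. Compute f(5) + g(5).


f(5) = 15
g(5) = -16
Sum = -1

-1


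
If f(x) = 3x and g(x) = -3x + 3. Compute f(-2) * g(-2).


f(-2) = -6
g(-2) = 9
Product = -54

-54


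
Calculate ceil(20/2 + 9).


19


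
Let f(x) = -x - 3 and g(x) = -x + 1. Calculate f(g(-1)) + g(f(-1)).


f(g(-1)) = -5
g(f(-1)) = 3
Sum = -2

-2


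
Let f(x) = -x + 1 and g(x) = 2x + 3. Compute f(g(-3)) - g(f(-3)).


f(g(-3)) = 4
g(f(-3)) = 11
Difference = -7

-7


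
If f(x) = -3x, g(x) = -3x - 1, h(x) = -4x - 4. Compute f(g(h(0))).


-33


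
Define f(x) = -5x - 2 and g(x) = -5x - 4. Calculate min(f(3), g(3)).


f(3) = -17
g(3) = -19
min = -19

-19


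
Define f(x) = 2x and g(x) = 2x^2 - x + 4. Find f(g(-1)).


14


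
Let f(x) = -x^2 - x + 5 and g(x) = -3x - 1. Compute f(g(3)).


g(3) = -10
f(-10) = (-1)*(-10)^2 - 1*(-10) + 5 = -85

-85


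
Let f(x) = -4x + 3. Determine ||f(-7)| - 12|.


f(-7) = 31
|31| = 31
|31 - 12| = 19

19


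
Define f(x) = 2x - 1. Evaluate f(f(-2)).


f(-2) = -5
f(-5) = -11

-11


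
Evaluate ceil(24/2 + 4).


24/2 = 12
12 + 4 = 16
ceil(16) = 16

16


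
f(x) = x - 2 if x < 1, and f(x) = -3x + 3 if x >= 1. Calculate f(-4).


-4 satisfies x < 1
f(-4) = -6

-6


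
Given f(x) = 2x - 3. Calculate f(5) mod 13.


f(5) = 7
7 mod 13 = 7

7


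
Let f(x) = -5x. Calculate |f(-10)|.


f(-10) = 50
|50| = 50

50


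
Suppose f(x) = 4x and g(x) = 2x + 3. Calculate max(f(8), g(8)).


32


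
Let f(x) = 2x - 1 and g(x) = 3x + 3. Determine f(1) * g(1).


f(1) = 1
g(1) = 6
Product = 6

6


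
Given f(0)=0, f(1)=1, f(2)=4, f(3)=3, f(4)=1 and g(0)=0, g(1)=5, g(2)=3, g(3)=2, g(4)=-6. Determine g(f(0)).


f(0) = 0
g(0) = 0

0


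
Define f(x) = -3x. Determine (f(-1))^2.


9


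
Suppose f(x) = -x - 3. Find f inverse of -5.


Solve -x - 3 = -5
x = (-5 + 3) / (-1) = 2

2


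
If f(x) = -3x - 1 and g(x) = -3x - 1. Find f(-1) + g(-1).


f(-1) = 2
g(-1) = 2
Sum = 4

4


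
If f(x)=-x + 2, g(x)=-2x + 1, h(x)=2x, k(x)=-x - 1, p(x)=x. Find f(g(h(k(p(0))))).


p(0) = 0
k(0) = -1
h(-1) = -2
g(-2) = 5
f(5) = -3

-3


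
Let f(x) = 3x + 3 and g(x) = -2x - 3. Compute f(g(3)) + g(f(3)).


f(g(3)) = -24
g(f(3)) = -27
Sum = -51

-51


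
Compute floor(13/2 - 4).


13/2 = 6.5
6.5 - 4 = 2.5
floor(2.5) = 2

2


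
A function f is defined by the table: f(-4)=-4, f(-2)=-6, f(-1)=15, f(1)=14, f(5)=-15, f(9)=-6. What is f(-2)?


Reading from the table at x = -2

-6


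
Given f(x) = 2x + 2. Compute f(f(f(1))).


22


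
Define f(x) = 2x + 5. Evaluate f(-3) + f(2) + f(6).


25


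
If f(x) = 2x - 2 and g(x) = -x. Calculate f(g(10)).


-22


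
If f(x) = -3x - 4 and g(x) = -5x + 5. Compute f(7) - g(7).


f(7) = -25
g(7) = -30
Difference = 5

5


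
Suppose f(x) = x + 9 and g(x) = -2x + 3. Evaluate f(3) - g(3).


f(3) = 12
g(3) = -3
Difference = 15

15


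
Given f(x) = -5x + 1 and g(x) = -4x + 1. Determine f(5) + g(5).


f(5) = -24
g(5) = -19
Sum = -43

-43


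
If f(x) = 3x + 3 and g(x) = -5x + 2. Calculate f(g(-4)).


g(-4) = 22
f(22) = 69

69


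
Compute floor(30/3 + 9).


30/3 = 10
10 + 9 = 19
floor(19) = 19

19


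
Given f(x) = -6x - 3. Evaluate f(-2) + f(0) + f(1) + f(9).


f(-2) = 9
f(0) = -3
f(1) = -9
f(9) = -57
Sum = -60

-60


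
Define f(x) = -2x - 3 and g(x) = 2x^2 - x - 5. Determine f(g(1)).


g(1) = -4
f(-4) = 5

5


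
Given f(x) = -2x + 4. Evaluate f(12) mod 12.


f(12) = -20
-20 mod 12 = 4

4


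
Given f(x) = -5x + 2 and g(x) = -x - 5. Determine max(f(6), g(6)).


f(6) = -28
g(6) = -11
max = -11

-11


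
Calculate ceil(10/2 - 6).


10/2 = 5
5 - 6 = -1
ceil(-1) = -1

-1


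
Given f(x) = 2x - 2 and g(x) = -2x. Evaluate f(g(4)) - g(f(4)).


f(g(4)) = -18
g(f(4)) = -12
Difference = -6

-6


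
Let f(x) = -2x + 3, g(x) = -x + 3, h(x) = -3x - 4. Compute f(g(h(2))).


h(2) = -10
g(-10) = 13
f(13) = -23

-23


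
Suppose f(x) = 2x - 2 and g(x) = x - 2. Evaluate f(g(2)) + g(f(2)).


f(g(2)) = -2
g(f(2)) = 0
Sum = -2

-2


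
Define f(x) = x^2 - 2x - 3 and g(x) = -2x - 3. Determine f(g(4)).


140


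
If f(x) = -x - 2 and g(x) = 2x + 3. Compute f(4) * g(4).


-66


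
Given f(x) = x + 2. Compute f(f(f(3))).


f(3) = 5
f(5) = 7
f(7) = 9

9


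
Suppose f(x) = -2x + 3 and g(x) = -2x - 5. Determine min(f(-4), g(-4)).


3


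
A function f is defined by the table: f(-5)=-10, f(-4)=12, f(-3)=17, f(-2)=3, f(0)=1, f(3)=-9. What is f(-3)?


Reading from the table at x = -3

17


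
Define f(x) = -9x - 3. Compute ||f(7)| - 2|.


f(7) = -66
|-66| = 66
|66 - 2| = 64

64


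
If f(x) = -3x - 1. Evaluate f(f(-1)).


f(-1) = 2
f(2) = -7

-7


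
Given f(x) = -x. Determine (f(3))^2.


9


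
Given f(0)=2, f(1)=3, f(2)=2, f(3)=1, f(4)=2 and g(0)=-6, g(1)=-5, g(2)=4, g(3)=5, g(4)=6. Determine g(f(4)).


f(4) = 2
g(2) = 4

4


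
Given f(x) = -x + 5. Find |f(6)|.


f(6) = -1
|-1| = 1

1


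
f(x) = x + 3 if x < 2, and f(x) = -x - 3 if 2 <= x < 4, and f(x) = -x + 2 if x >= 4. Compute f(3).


3 satisfies 2 <= x < 4
f(3) = -6

-6


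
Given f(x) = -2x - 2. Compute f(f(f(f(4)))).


f(4) = -10
f(-10) = 18
f(18) = -38
f(-38) = 74

74


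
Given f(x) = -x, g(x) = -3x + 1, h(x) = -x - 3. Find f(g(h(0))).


h(0) = -3
g(-3) = 10
f(10) = -10

-10


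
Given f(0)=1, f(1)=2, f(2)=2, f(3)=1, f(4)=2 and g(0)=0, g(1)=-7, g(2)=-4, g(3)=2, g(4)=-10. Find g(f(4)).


f(4) = 2
g(2) = -4

-4


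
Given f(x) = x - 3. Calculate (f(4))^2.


f(4) = 1
(1)^2 = 1

1


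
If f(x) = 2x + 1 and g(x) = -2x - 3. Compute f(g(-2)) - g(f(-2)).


0


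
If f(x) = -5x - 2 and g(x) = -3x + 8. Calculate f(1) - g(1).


f(1) = -7
g(1) = 5
Difference = -12

-12


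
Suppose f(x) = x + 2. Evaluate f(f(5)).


f(5) = 7
f(7) = 9

9


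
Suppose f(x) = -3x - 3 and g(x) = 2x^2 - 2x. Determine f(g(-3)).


g(-3) = 24
f(24) = -75

-75


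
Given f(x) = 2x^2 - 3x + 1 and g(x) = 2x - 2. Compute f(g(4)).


g(4) = 6
f(6) = 2*(6)^2 - 3*(6) + 1 = 55

55


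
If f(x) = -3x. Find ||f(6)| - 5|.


f(6) = -18
|-18| = 18
|18 - 5| = 13

13


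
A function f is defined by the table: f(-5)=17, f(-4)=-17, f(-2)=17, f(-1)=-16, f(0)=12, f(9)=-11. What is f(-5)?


Reading from the table at x = -5

17


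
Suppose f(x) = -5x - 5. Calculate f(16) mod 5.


f(16) = -85
-85 mod 5 = 0

0


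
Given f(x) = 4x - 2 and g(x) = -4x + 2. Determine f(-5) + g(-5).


0


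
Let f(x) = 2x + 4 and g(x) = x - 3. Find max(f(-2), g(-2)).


f(-2) = 0
g(-2) = -5
max = 0

0


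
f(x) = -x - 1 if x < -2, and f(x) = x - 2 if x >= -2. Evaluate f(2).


2 satisfies x >= -2
f(2) = 0

0


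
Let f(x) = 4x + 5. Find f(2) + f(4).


f(2) = 13
f(4) = 21
Sum = 34

34


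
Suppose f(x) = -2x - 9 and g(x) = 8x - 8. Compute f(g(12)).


g(12) = 88
f(88) = -185

-185


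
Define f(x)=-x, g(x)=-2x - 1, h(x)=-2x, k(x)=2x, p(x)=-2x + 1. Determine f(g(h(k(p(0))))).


p(0) = 1
k(1) = 2
h(2) = -4
g(-4) = 7
f(7) = -7

-7


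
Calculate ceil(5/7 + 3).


5/7 = 0.7143
0.7143 + 3 = 3.7143
ceil(3.7143) = 4

4


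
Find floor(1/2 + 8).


1/2 = 0.5
0.5 + 8 = 8.5
floor(8.5) = 8

8


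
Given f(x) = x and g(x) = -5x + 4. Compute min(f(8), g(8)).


f(8) = 8
g(8) = -36
min = -36

-36


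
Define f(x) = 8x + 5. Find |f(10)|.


f(10) = 85
|85| = 85

85


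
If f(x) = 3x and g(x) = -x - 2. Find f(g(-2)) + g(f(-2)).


4


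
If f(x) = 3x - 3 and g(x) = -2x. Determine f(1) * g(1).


f(1) = 0
g(1) = -2
Product = 0

0


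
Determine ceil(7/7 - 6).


7/7 = 1
1 - 6 = -5
ceil(-5) = -5

-5


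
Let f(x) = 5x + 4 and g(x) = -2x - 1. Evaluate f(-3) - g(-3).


f(-3) = -11
g(-3) = 5
Difference = -16

-16


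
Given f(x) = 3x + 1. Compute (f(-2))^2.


25


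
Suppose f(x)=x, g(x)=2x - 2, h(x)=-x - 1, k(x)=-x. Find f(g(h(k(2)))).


0


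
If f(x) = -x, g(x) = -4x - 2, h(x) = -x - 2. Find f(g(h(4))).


-22


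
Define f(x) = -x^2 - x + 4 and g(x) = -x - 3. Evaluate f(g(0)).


-2


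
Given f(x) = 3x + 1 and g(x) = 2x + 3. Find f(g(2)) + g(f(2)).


f(g(2)) = 22
g(f(2)) = 17
Sum = 39

39


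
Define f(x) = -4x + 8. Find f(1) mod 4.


0


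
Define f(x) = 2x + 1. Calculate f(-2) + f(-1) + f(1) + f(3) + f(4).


f(-2) = -3
f(-1) = -1
f(1) = 3
f(3) = 7
f(4) = 9
Sum = 15

15


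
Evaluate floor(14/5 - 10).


14/5 = 2.8
2.8 - 10 = -7.2
floor(-7.2) = -8

-8


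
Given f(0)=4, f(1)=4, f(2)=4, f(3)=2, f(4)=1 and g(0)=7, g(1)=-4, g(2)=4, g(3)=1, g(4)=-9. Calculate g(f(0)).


f(0) = 4
g(4) = -9

-9


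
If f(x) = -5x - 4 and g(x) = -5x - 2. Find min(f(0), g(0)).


f(0) = -4
g(0) = -2
min = -4

-4


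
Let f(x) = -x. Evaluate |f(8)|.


f(8) = -8
|-8| = 8

8


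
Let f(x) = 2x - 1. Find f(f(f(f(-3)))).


f(-3) = -7
f(-7) = -15
f(-15) = -31
f(-31) = -63

-63


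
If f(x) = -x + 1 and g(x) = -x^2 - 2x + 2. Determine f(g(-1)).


g(-1) = 3
f(3) = -2

-2


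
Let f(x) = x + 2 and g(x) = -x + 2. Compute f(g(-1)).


g(-1) = 3
f(3) = 5

5


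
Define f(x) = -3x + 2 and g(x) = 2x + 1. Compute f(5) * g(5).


f(5) = -13
g(5) = 11
Product = -143

-143


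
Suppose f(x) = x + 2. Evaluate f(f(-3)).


f(-3) = -1
f(-1) = 1

1


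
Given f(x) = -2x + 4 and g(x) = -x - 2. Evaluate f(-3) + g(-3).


11


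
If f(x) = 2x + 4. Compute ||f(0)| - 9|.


f(0) = 4
|4| = 4
|4 - 9| = 5

5


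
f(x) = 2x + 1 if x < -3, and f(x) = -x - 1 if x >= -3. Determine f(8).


8 satisfies x >= -3
f(8) = -9

-9


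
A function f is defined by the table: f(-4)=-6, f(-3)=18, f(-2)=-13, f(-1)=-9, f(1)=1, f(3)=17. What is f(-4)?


-6


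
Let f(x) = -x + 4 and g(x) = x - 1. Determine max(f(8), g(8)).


f(8) = -4
g(8) = 7
max = 7

7


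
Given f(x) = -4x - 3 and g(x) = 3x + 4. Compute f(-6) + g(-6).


f(-6) = 21
g(-6) = -14
Sum = 7

7


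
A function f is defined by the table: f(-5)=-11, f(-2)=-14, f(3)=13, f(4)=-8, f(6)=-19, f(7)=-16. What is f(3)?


Reading from the table at x = 3

13


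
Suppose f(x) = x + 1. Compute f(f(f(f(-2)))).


f(-2) = -1
f(-1) = 0
f(0) = 1
f(1) = 2

2


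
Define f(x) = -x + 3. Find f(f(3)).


f(3) = 0
f(0) = 3

3


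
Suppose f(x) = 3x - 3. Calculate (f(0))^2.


9


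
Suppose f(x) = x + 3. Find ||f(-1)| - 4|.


f(-1) = 2
|2| = 2
|2 - 4| = 2

2


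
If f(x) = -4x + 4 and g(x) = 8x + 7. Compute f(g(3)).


g(3) = 31
f(31) = -120

-120


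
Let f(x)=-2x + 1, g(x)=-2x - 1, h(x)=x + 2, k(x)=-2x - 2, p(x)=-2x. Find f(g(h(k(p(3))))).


p(3) = -6
k(-6) = 10
h(10) = 12
g(12) = -25
f(-25) = 51

51


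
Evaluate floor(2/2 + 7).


2/2 = 1
1 + 7 = 8
floor(8) = 8

8


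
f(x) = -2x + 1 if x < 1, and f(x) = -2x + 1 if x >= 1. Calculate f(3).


3 satisfies x >= 1
f(3) = -5

-5


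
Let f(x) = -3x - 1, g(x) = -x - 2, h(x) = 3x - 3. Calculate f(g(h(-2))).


h(-2) = -9
g(-9) = 7
f(7) = -22

-22


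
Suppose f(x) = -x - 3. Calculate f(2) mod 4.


f(2) = -5
-5 mod 4 = 3

3


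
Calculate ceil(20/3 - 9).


-2


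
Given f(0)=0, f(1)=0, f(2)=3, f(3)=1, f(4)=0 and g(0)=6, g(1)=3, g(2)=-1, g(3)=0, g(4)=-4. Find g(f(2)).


f(2) = 3
g(3) = 0

0


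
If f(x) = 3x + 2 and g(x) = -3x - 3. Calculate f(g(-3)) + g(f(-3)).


f(g(-3)) = 20
g(f(-3)) = 18
Sum = 38

38


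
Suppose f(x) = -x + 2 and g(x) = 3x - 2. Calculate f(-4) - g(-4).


f(-4) = 6
g(-4) = -14
Difference = 20

20


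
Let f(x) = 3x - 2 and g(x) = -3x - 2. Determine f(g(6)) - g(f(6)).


f(g(6)) = -62
g(f(6)) = -50
Difference = -12

-12


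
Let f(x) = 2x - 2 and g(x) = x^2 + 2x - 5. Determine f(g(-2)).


g(-2) = -5
f(-5) = -12

-12


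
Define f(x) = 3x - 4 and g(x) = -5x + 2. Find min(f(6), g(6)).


-28


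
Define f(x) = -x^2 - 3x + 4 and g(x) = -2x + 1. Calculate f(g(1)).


g(1) = -1
f(-1) = (-1)*(-1)^2 - 3*(-1) + 4 = 6

6


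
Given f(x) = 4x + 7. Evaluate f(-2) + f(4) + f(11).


f(-2) = -1
f(4) = 23
f(11) = 51
Sum = 73

73


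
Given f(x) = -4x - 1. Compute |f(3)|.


f(3) = -13
|-13| = 13

13


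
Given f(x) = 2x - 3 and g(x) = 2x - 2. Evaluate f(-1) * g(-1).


f(-1) = -5
g(-1) = -4
Product = 20

20


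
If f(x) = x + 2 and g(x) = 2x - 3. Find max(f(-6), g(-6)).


f(-6) = -4
g(-6) = -15
max = -4

-4


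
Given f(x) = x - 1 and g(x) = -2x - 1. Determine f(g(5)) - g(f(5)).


-3


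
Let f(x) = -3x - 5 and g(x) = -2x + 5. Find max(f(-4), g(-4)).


13


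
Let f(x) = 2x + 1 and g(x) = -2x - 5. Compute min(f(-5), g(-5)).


f(-5) = -9
g(-5) = 5
min = -9

-9


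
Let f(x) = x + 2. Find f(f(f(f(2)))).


f(2) = 4
f(4) = 6
f(6) = 8
f(8) = 10

10


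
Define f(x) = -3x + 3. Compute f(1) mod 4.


f(1) = 0
0 mod 4 = 0

0


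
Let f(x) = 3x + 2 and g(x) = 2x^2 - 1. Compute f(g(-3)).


g(-3) = 17
f(17) = 53

53


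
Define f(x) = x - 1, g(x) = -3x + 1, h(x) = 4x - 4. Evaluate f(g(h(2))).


-12


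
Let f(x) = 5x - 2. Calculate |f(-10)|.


f(-10) = -52
|-52| = 52

52


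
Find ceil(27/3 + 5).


27/3 = 9
9 + 5 = 14
ceil(14) = 14

14


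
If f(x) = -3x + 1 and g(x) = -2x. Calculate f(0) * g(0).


f(0) = 1
g(0) = 0
Product = 0

0


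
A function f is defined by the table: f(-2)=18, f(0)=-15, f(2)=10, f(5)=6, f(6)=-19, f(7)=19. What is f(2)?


Reading from the table at x = 2

10


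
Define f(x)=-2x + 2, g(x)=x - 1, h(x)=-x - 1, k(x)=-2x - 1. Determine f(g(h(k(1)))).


k(1) = -3
h(-3) = 2
g(2) = 1
f(1) = 0

0


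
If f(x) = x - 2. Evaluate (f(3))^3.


1


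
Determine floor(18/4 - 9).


18/4 = 4.5
4.5 - 9 = -4.5
floor(-4.5) = -5

-5


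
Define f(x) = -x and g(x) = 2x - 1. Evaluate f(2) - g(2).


f(2) = -2
g(2) = 3
Difference = -5

-5


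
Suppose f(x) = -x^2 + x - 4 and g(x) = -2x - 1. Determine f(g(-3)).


g(-3) = 5
f(5) = (-1)*(5)^2 + 1*(5) - 4 = -24

-24


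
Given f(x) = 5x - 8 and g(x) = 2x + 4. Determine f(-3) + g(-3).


f(-3) = -23
g(-3) = -2
Sum = -25

-25


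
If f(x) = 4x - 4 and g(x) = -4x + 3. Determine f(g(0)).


g(0) = 3
f(3) = 8

8


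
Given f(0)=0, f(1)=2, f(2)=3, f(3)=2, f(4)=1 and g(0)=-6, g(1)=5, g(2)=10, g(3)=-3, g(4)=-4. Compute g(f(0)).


f(0) = 0
g(0) = -6

-6


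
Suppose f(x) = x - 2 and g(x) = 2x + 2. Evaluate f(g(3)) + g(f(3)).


f(g(3)) = 6
g(f(3)) = 4
Sum = 10

10


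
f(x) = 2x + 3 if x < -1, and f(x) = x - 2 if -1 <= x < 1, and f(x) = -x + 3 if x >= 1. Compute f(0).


0 satisfies -1 <= x < 1
f(0) = -2

-2


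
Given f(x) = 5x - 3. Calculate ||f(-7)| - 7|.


31


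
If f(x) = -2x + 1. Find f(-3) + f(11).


f(-3) = 7
f(11) = -21
Sum = -14

-14


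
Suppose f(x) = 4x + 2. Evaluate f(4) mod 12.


6


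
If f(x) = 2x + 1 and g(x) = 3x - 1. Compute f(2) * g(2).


25


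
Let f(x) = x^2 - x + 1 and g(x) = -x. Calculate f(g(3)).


g(3) = -3
f(-3) = 1*(-3)^2 - 1*(-3) + 1 = 13

13


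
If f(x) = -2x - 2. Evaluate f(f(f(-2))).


f(-2) = 2
f(2) = -6
f(-6) = 10

10


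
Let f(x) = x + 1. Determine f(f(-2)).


0


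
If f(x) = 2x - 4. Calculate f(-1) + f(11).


f(-1) = -6
f(11) = 18
Sum = 12

12


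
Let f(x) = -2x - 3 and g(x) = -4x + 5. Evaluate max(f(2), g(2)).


f(2) = -7
g(2) = -3
max = -3

-3


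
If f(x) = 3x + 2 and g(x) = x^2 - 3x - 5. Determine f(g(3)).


g(3) = -5
f(-5) = -13

-13


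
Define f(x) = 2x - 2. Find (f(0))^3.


f(0) = -2
(-2)^3 = -8

-8


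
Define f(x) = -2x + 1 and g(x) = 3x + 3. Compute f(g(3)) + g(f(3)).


-35


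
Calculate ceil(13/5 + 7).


13/5 = 2.6
2.6 + 7 = 9.6
ceil(9.6) = 10

10


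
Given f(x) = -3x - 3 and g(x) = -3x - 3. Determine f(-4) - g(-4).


f(-4) = 9
g(-4) = 9
Difference = 0

0


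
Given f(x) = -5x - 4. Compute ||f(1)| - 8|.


f(1) = -9
|-9| = 9
|9 - 8| = 1

1


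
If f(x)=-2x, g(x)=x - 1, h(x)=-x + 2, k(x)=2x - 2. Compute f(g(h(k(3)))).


k(3) = 4
h(4) = -2
g(-2) = -3
f(-3) = 6

6


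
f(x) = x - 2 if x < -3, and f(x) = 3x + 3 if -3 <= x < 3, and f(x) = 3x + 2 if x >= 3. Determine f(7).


7 satisfies x >= 3
f(7) = 23

23


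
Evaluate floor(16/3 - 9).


16/3 = 5.3333
5.3333 - 9 = -3.6667
floor(-3.6667) = -4

-4


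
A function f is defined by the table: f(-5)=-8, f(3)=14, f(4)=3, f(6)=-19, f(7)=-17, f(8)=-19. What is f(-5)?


Reading from the table at x = -5

-8


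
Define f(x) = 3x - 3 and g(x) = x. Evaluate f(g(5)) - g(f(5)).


f(g(5)) = 12
g(f(5)) = 12
Difference = 0

0


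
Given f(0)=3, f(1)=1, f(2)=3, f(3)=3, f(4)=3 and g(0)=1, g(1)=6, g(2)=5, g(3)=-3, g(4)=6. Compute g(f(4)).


f(4) = 3
g(3) = -3

-3


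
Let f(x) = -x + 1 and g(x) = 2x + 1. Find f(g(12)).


g(12) = 25
f(25) = -24

-24


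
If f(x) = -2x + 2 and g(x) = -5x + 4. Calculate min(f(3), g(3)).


f(3) = -4
g(3) = -11
min = -11

-11
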